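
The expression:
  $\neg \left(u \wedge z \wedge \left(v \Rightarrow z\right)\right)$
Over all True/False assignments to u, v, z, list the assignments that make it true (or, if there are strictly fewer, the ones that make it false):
is false only for:
  u=True, v=False, z=True;
  u=True, v=True, z=True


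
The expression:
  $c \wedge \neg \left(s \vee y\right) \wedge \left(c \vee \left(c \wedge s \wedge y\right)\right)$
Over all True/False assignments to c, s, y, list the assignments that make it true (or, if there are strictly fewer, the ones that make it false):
is true only for:
  c=True, s=False, y=False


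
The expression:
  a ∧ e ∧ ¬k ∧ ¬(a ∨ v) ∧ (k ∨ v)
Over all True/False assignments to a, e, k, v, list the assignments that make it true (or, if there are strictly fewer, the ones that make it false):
is never true.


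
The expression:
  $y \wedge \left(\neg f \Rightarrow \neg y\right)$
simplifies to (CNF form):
$f \wedge y$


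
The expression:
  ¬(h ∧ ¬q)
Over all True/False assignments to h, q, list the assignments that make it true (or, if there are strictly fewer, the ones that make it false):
is false only for:
  h=True, q=False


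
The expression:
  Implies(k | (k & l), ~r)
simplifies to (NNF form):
~k | ~r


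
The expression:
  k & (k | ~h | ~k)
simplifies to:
k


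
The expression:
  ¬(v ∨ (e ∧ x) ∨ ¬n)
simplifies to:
n ∧ ¬v ∧ (¬e ∨ ¬x)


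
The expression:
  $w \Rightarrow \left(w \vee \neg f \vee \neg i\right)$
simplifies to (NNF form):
$\text{True}$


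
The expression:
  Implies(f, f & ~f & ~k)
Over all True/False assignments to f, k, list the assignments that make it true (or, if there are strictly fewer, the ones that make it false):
is true only for:
  f=False, k=False;
  f=False, k=True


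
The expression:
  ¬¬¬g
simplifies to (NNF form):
¬g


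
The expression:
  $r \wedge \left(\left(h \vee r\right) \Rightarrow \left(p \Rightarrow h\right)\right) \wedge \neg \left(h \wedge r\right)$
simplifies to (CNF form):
$r \wedge \neg h \wedge \neg p$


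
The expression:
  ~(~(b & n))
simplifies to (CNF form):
b & n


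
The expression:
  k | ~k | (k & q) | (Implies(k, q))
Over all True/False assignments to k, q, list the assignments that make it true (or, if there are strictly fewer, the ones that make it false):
is always true.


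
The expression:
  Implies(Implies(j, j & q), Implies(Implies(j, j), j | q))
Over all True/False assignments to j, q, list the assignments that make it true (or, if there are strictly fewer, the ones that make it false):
is false only for:
  j=False, q=False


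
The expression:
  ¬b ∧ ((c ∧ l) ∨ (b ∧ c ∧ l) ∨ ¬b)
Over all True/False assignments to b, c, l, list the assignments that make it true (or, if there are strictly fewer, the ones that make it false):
is true only for:
  b=False, c=False, l=False;
  b=False, c=False, l=True;
  b=False, c=True, l=False;
  b=False, c=True, l=True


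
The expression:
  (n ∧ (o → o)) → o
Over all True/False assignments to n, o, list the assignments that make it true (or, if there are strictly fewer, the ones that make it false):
is false only for:
  n=True, o=False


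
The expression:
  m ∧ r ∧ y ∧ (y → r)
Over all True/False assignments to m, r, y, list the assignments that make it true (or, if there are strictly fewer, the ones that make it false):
is true only for:
  m=True, r=True, y=True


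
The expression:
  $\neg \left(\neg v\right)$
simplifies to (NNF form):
$v$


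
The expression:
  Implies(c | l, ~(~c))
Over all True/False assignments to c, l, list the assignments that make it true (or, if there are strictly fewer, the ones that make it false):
is false only for:
  c=False, l=True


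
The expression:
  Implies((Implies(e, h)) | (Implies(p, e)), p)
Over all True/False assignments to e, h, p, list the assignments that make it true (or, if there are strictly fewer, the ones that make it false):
is true only for:
  e=False, h=False, p=True;
  e=False, h=True, p=True;
  e=True, h=False, p=True;
  e=True, h=True, p=True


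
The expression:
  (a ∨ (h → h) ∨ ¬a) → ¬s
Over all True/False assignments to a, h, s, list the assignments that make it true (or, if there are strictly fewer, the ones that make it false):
is true only for:
  a=False, h=False, s=False;
  a=False, h=True, s=False;
  a=True, h=False, s=False;
  a=True, h=True, s=False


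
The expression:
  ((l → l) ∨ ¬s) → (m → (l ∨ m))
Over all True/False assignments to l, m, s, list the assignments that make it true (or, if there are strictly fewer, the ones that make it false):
is always true.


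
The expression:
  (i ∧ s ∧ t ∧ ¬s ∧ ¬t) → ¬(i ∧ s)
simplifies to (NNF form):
True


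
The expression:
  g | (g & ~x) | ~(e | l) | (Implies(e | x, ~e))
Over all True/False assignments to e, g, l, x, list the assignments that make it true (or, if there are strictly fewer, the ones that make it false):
is false only for:
  e=True, g=False, l=False, x=False;
  e=True, g=False, l=False, x=True;
  e=True, g=False, l=True, x=False;
  e=True, g=False, l=True, x=True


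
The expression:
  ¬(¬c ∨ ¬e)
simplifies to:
c ∧ e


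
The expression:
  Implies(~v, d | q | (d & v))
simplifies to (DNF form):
d | q | v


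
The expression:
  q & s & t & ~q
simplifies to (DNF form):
False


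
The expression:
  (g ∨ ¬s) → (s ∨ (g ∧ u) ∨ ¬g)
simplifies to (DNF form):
s ∨ u ∨ ¬g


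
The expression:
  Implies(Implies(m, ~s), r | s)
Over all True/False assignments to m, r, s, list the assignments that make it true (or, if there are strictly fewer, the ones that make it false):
is false only for:
  m=False, r=False, s=False;
  m=True, r=False, s=False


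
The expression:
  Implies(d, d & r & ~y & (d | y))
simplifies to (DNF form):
~d | (r & ~y)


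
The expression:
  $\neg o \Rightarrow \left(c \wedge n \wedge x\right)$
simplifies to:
$o \vee \left(c \wedge n \wedge x\right)$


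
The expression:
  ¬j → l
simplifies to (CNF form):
j ∨ l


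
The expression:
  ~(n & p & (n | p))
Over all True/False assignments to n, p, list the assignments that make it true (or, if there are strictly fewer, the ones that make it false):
is false only for:
  n=True, p=True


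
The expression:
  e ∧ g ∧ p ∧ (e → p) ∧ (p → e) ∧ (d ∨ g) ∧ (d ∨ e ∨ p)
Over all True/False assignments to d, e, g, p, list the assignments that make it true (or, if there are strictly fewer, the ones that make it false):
is true only for:
  d=False, e=True, g=True, p=True;
  d=True, e=True, g=True, p=True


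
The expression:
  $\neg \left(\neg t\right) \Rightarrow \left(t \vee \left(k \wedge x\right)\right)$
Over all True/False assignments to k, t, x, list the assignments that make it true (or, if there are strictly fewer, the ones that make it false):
is always true.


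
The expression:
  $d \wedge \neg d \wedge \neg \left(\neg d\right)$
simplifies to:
$\text{False}$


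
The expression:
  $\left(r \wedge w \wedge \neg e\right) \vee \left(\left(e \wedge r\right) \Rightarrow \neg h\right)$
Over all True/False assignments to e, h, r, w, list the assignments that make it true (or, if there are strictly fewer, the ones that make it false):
is false only for:
  e=True, h=True, r=True, w=False;
  e=True, h=True, r=True, w=True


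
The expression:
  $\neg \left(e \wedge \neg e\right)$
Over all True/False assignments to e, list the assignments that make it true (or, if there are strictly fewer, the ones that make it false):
is always true.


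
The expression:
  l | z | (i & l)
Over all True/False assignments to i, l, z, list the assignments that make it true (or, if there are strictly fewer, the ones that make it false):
is false only for:
  i=False, l=False, z=False;
  i=True, l=False, z=False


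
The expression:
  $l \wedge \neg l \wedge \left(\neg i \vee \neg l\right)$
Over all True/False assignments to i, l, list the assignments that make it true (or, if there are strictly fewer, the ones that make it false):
is never true.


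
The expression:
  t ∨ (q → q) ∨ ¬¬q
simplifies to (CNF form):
True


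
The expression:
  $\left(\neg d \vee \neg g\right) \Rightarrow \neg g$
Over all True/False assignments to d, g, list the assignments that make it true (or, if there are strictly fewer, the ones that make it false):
is false only for:
  d=False, g=True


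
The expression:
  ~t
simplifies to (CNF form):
~t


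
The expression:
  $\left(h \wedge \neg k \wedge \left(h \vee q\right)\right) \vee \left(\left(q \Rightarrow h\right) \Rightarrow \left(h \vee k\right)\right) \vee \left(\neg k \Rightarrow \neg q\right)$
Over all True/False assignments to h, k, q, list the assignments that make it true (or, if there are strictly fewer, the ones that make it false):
is always true.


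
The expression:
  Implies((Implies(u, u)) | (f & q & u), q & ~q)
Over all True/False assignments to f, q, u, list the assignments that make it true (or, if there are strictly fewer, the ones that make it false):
is never true.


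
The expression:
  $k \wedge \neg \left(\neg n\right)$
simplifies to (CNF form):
$k \wedge n$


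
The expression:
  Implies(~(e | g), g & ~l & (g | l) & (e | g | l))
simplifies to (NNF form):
e | g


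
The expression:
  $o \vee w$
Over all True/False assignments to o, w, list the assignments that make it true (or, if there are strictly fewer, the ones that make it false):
is false only for:
  o=False, w=False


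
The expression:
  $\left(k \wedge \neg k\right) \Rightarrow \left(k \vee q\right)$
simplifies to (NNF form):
$\text{True}$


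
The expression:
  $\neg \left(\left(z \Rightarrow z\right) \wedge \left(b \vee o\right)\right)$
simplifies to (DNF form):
$\neg b \wedge \neg o$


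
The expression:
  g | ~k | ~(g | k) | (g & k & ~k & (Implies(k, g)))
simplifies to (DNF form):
g | ~k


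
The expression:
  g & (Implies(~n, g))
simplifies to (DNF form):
g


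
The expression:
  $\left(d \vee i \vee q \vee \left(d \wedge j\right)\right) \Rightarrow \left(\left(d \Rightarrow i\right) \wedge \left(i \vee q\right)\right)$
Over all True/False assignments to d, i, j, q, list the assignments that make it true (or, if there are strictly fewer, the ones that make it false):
is false only for:
  d=True, i=False, j=False, q=False;
  d=True, i=False, j=False, q=True;
  d=True, i=False, j=True, q=False;
  d=True, i=False, j=True, q=True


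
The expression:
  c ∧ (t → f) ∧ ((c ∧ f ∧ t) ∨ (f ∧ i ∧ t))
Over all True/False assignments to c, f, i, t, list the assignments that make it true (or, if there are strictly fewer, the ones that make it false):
is true only for:
  c=True, f=True, i=False, t=True;
  c=True, f=True, i=True, t=True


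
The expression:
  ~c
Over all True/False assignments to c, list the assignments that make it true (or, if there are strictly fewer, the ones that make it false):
is true only for:
  c=False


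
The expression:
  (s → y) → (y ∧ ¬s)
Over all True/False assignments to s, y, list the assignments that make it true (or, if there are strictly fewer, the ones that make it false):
is true only for:
  s=False, y=True;
  s=True, y=False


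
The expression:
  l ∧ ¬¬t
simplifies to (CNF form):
l ∧ t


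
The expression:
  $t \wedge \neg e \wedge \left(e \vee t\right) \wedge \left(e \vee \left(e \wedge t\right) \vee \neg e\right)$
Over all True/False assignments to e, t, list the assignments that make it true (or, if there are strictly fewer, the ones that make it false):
is true only for:
  e=False, t=True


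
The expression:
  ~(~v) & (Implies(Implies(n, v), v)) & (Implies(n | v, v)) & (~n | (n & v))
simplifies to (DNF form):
v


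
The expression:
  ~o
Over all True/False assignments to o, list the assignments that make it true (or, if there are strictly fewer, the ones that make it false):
is true only for:
  o=False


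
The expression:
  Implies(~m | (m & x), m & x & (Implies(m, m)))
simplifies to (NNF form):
m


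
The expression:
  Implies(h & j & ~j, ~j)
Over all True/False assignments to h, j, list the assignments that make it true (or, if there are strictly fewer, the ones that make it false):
is always true.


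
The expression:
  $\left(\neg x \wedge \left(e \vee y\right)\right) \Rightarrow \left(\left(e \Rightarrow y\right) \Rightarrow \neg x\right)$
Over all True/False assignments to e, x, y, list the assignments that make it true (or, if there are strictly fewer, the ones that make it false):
is always true.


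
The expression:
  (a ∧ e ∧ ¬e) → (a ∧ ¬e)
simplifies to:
True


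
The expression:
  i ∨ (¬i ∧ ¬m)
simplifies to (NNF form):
i ∨ ¬m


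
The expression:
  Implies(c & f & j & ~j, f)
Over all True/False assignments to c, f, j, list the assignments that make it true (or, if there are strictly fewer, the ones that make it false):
is always true.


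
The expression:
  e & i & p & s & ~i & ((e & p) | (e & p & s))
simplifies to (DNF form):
False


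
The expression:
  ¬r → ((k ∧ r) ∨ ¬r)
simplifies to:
True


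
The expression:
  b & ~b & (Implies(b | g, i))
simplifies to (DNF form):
False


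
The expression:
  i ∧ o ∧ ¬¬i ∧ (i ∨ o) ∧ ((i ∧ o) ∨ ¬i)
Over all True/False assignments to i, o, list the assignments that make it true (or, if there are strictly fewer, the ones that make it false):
is true only for:
  i=True, o=True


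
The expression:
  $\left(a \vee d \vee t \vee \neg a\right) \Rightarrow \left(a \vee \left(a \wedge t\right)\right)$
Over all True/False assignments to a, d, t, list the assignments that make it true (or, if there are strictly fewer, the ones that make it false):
is true only for:
  a=True, d=False, t=False;
  a=True, d=False, t=True;
  a=True, d=True, t=False;
  a=True, d=True, t=True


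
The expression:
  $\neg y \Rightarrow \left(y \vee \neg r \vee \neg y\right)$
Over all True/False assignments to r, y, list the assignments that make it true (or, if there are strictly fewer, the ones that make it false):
is always true.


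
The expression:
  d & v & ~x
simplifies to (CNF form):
d & v & ~x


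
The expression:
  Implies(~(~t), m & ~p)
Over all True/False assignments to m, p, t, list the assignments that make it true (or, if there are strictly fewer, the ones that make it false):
is false only for:
  m=False, p=False, t=True;
  m=False, p=True, t=True;
  m=True, p=True, t=True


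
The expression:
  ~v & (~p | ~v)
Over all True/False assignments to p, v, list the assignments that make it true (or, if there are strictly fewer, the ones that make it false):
is true only for:
  p=False, v=False;
  p=True, v=False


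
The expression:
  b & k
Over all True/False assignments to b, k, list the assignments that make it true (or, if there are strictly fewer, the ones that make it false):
is true only for:
  b=True, k=True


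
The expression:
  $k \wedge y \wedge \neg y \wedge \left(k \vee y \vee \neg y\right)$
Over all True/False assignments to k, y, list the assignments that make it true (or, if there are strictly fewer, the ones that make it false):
is never true.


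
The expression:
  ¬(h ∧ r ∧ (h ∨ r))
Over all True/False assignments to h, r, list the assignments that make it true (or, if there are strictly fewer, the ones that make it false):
is false only for:
  h=True, r=True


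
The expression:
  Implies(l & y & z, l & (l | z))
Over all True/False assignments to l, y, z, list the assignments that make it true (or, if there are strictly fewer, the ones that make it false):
is always true.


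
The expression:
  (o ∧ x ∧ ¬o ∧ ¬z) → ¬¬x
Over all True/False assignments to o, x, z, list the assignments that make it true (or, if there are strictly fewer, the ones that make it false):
is always true.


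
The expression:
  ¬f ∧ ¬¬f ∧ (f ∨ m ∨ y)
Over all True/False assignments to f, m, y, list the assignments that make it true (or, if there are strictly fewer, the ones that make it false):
is never true.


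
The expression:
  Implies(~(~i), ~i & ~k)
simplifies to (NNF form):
~i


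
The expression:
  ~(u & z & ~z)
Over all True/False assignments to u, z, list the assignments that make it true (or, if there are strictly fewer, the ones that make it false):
is always true.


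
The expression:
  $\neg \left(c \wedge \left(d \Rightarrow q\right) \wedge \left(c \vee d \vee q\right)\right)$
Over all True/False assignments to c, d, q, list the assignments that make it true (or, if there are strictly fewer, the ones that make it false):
is false only for:
  c=True, d=False, q=False;
  c=True, d=False, q=True;
  c=True, d=True, q=True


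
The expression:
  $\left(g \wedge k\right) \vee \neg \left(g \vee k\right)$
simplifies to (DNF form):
$\left(g \wedge k\right) \vee \left(\neg g \wedge \neg k\right)$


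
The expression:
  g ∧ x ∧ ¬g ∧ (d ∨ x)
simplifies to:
False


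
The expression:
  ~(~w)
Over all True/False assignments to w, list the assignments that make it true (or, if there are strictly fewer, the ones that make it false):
is true only for:
  w=True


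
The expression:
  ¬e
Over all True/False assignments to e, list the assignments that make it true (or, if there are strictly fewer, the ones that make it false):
is true only for:
  e=False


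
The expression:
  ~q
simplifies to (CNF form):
~q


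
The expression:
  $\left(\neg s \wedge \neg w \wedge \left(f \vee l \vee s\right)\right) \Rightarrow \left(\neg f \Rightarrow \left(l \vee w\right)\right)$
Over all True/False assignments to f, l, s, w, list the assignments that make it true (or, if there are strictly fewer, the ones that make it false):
is always true.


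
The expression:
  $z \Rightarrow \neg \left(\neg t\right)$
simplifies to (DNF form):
$t \vee \neg z$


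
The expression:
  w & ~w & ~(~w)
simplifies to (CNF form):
False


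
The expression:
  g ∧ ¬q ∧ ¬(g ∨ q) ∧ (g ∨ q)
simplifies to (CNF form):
False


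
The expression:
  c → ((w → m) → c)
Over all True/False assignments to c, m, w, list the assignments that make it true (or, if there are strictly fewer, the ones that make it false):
is always true.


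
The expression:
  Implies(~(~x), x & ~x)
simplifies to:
~x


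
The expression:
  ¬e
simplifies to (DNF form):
¬e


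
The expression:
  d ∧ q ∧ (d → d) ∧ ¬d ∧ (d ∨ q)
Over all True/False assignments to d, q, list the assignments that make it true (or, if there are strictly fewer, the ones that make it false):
is never true.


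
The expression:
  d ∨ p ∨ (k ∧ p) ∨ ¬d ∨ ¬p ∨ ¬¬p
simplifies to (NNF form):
True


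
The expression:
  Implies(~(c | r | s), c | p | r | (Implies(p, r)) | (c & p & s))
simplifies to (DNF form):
True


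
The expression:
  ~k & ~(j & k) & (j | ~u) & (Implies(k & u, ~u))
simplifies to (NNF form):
~k & (j | ~u)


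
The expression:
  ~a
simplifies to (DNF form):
~a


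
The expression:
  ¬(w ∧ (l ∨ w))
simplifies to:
¬w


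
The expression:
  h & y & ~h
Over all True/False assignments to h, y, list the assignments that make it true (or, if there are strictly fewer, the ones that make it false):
is never true.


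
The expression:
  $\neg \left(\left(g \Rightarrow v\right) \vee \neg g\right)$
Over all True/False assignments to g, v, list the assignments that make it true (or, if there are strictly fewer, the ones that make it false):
is true only for:
  g=True, v=False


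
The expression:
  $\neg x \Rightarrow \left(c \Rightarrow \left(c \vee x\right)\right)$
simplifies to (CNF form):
$\text{True}$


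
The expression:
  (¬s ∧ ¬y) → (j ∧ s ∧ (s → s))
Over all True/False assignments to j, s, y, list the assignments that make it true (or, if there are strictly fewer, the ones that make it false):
is false only for:
  j=False, s=False, y=False;
  j=True, s=False, y=False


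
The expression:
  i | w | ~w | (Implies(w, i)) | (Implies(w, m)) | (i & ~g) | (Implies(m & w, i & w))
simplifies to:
True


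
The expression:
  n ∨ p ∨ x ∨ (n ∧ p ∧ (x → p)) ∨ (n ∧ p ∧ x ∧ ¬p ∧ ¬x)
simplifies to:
n ∨ p ∨ x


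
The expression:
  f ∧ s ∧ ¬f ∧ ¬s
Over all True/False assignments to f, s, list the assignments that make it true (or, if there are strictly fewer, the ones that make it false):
is never true.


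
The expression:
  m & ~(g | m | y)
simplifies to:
False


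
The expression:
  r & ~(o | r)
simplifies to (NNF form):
False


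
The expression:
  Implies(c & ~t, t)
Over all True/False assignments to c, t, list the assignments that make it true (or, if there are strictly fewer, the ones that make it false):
is false only for:
  c=True, t=False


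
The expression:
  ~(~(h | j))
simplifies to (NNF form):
h | j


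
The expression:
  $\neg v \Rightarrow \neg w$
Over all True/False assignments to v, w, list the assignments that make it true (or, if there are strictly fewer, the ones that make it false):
is false only for:
  v=False, w=True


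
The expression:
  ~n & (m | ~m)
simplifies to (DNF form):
~n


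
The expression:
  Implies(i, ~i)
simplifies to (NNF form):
~i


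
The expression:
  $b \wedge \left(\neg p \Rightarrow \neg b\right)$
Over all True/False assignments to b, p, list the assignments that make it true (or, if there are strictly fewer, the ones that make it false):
is true only for:
  b=True, p=True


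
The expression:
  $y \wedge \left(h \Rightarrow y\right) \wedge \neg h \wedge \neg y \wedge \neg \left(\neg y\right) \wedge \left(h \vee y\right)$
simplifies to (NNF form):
$\text{False}$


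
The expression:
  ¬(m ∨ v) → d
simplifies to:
d ∨ m ∨ v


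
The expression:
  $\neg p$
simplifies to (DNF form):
$\neg p$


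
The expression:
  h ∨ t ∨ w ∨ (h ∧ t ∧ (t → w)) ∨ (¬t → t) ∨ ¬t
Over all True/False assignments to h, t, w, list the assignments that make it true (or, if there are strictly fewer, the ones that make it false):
is always true.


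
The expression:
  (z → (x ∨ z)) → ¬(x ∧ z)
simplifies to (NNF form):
¬x ∨ ¬z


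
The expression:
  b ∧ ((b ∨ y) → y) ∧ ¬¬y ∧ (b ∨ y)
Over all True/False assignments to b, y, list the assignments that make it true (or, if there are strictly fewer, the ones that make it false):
is true only for:
  b=True, y=True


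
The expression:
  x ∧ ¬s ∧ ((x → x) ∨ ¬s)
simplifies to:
x ∧ ¬s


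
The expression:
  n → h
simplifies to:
h ∨ ¬n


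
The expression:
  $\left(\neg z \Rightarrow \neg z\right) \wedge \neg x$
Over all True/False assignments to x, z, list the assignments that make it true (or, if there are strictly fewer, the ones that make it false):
is true only for:
  x=False, z=False;
  x=False, z=True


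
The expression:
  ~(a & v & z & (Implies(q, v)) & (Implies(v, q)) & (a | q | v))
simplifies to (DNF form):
~a | ~q | ~v | ~z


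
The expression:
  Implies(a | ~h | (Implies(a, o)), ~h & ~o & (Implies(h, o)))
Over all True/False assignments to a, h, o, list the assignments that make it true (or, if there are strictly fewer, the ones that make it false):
is true only for:
  a=False, h=False, o=False;
  a=True, h=False, o=False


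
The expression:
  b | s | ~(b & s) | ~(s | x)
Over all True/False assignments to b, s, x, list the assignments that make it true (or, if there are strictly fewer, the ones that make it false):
is always true.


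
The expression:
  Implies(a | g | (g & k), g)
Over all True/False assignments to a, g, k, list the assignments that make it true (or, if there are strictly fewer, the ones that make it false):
is false only for:
  a=True, g=False, k=False;
  a=True, g=False, k=True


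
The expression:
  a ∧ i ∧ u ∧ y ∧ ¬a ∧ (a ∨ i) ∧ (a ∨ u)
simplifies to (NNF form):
False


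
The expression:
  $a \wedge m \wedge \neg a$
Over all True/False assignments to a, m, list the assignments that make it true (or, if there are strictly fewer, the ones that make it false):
is never true.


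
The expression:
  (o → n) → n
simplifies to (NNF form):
n ∨ o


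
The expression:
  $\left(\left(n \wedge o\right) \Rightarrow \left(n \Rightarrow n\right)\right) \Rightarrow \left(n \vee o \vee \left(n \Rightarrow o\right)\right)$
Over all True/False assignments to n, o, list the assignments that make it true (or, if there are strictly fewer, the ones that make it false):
is always true.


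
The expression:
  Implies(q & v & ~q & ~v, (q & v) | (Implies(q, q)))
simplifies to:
True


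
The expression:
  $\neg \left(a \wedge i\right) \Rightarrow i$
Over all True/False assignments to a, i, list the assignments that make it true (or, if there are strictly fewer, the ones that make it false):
is true only for:
  a=False, i=True;
  a=True, i=True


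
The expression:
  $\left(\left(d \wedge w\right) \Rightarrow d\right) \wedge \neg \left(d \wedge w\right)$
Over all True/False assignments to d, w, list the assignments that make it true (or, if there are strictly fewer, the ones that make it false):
is false only for:
  d=True, w=True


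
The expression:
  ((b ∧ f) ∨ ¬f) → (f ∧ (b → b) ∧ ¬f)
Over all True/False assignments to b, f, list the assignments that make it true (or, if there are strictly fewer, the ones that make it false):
is true only for:
  b=False, f=True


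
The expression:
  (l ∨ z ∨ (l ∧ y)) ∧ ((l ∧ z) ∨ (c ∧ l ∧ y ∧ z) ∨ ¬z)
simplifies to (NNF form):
l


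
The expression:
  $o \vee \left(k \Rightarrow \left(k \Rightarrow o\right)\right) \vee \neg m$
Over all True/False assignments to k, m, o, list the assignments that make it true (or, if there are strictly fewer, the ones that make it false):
is false only for:
  k=True, m=True, o=False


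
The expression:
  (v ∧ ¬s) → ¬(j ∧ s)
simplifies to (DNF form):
True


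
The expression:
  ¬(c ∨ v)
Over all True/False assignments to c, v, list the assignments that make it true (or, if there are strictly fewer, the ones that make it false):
is true only for:
  c=False, v=False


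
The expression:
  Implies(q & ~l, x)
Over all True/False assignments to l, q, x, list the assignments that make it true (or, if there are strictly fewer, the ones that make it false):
is false only for:
  l=False, q=True, x=False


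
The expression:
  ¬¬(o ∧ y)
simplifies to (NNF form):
o ∧ y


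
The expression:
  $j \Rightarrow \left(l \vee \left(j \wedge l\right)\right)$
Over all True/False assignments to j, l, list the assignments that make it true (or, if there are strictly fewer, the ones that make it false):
is false only for:
  j=True, l=False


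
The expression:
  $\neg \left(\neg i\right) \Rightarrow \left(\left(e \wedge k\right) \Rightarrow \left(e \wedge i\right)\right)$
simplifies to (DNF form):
$\text{True}$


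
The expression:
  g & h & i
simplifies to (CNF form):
g & h & i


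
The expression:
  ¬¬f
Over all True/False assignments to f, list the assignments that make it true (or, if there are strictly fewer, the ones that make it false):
is true only for:
  f=True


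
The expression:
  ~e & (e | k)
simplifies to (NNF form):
k & ~e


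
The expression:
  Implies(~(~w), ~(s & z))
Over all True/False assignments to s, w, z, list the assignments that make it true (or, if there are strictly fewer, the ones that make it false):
is false only for:
  s=True, w=True, z=True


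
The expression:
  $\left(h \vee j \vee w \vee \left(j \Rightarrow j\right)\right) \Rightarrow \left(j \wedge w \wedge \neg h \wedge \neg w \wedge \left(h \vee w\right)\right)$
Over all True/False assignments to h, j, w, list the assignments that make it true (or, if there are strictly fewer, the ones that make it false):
is never true.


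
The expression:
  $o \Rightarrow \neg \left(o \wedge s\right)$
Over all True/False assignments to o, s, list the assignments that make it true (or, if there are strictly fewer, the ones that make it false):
is false only for:
  o=True, s=True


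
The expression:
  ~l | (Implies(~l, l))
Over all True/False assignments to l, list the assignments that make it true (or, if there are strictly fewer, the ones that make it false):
is always true.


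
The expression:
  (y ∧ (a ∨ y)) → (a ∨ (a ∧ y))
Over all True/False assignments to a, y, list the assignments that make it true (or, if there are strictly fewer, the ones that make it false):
is false only for:
  a=False, y=True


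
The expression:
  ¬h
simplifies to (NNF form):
¬h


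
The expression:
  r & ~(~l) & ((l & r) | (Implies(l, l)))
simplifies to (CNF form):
l & r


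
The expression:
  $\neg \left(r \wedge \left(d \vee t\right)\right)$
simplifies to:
$\left(\neg d \wedge \neg t\right) \vee \neg r$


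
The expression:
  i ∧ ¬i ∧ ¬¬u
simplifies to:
False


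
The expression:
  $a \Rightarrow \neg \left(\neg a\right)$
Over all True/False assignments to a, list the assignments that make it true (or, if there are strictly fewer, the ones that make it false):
is always true.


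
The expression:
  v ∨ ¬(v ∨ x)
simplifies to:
v ∨ ¬x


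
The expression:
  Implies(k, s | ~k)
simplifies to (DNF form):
s | ~k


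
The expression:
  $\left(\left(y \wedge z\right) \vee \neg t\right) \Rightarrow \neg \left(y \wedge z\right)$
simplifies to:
$\neg y \vee \neg z$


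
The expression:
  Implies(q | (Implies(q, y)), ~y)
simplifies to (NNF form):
~y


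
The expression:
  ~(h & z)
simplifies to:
~h | ~z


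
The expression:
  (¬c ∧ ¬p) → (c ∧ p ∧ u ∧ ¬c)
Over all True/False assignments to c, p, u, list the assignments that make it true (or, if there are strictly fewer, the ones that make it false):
is false only for:
  c=False, p=False, u=False;
  c=False, p=False, u=True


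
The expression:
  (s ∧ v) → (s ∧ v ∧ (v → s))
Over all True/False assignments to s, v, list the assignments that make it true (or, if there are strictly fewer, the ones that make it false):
is always true.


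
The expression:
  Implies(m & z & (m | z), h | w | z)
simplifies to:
True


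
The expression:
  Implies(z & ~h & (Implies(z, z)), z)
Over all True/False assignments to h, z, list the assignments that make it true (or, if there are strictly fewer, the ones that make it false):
is always true.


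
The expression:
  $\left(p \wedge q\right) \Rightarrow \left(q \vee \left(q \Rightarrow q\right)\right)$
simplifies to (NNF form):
$\text{True}$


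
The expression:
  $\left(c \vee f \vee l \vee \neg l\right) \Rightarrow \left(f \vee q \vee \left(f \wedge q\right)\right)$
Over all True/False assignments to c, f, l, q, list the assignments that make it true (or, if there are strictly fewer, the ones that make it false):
is false only for:
  c=False, f=False, l=False, q=False;
  c=False, f=False, l=True, q=False;
  c=True, f=False, l=False, q=False;
  c=True, f=False, l=True, q=False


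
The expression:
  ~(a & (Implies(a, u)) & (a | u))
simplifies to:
~a | ~u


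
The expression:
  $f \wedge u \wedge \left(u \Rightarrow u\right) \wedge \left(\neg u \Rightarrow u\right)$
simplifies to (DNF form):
$f \wedge u$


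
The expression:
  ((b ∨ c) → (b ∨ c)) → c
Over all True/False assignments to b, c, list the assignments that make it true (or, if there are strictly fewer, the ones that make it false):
is true only for:
  b=False, c=True;
  b=True, c=True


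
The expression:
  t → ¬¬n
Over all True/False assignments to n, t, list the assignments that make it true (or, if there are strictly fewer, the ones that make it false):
is false only for:
  n=False, t=True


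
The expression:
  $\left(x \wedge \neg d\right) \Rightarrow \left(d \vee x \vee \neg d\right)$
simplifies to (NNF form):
$\text{True}$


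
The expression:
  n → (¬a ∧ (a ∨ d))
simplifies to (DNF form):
(d ∧ ¬a) ∨ ¬n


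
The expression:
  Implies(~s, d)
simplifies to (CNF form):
d | s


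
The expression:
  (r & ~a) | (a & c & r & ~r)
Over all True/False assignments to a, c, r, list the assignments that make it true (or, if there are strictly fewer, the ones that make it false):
is true only for:
  a=False, c=False, r=True;
  a=False, c=True, r=True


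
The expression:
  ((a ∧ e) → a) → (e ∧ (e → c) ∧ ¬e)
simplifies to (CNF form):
False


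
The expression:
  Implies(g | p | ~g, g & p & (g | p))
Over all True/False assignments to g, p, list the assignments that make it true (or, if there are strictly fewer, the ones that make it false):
is true only for:
  g=True, p=True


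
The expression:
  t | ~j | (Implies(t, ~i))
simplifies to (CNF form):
True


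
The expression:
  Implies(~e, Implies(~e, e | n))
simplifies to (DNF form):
e | n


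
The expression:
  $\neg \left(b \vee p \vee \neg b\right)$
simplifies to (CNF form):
$\text{False}$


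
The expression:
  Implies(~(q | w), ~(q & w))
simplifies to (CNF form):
True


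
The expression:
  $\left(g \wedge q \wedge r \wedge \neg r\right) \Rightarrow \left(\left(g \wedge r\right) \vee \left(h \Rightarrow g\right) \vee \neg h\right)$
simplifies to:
$\text{True}$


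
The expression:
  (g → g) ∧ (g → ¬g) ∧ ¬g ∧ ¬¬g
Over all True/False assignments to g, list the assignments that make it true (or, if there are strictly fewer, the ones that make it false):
is never true.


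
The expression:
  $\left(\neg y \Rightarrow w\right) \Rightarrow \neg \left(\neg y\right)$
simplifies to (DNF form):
$y \vee \neg w$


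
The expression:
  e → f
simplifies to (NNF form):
f ∨ ¬e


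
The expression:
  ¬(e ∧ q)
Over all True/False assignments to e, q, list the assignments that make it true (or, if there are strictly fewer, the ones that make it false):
is false only for:
  e=True, q=True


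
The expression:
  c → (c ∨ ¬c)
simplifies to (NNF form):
True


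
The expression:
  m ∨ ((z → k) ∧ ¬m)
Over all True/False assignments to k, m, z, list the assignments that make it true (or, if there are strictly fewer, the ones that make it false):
is false only for:
  k=False, m=False, z=True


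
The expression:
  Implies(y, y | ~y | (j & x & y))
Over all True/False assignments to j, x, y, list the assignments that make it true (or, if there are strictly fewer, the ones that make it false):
is always true.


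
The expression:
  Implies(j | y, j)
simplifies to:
j | ~y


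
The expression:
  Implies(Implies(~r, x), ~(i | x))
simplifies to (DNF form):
(~i & ~x) | (~r & ~x)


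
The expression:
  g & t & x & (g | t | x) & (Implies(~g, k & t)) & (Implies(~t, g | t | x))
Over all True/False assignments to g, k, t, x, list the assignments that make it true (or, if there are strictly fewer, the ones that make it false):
is true only for:
  g=True, k=False, t=True, x=True;
  g=True, k=True, t=True, x=True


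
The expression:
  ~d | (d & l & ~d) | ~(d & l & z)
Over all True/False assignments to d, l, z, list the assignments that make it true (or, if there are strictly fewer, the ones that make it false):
is false only for:
  d=True, l=True, z=True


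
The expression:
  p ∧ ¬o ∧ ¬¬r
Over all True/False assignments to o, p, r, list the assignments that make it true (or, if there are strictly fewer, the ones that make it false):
is true only for:
  o=False, p=True, r=True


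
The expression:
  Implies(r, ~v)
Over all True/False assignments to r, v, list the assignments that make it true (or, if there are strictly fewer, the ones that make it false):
is false only for:
  r=True, v=True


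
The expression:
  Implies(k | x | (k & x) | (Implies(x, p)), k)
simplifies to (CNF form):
k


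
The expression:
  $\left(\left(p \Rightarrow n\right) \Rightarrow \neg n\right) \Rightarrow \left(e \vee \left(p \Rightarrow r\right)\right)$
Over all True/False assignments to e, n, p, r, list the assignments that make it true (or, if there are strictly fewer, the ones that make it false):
is false only for:
  e=False, n=False, p=True, r=False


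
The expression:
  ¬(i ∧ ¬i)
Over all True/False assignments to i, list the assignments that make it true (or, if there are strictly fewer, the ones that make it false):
is always true.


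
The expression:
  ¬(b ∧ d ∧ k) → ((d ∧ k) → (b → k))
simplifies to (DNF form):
True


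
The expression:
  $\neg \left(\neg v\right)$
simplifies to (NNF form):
$v$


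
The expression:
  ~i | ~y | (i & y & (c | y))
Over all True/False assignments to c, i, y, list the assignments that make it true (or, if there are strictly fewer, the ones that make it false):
is always true.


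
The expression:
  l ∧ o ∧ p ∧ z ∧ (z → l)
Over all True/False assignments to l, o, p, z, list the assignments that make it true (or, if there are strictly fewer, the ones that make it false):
is true only for:
  l=True, o=True, p=True, z=True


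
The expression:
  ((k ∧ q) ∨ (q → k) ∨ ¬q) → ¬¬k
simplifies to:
k ∨ q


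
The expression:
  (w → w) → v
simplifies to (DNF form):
v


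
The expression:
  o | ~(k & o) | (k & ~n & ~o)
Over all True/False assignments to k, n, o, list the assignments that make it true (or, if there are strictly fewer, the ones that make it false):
is always true.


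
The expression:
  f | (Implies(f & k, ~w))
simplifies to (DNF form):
True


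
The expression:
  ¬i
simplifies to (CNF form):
¬i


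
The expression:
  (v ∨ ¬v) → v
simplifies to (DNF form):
v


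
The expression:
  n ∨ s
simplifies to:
n ∨ s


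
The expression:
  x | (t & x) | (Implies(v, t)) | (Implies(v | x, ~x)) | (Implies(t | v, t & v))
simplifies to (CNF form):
True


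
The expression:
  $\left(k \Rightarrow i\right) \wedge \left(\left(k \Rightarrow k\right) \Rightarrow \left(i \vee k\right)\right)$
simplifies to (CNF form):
$i$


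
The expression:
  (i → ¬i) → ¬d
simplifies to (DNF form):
i ∨ ¬d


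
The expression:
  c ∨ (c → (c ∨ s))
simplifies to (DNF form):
True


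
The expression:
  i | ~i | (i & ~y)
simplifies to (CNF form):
True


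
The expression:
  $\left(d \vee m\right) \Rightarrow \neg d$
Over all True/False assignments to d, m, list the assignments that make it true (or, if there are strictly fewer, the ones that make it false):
is true only for:
  d=False, m=False;
  d=False, m=True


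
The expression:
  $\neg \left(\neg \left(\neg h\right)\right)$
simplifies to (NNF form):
$\neg h$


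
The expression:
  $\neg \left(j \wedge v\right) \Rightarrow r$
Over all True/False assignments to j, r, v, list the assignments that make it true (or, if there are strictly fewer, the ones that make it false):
is false only for:
  j=False, r=False, v=False;
  j=False, r=False, v=True;
  j=True, r=False, v=False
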